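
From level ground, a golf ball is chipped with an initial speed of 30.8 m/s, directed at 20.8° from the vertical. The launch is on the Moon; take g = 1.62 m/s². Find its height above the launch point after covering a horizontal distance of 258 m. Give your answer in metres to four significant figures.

Components: vₓ = 30.80 sin 20.8° = 10.94 m/s, v_y0 = 30.80 cos 20.8° = 28.79 m/s.
x = vₓ t ⇒ t = 258/10.94 = 23.59 s.
Height: y = v_y0 t − ½ g t² = 28.79 × 23.59 − 0.8100 × 23.59² = 679.2 − 450.7 = 228.5 m.

228.5 m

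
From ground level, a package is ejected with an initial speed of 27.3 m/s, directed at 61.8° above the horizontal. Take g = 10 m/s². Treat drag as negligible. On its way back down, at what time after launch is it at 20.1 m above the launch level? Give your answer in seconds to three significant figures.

Components: vₓ = 27.30 cos 61.8° = 12.90 m/s, v_y0 = 27.30 sin 61.8° = 24.06 m/s.
Height y(t) = 24.06 t − 5.000 t² = 20.1 gives 5.000 t² − 24.06 t + 20.1 = 0.
Quadratic formula: t = (24.06 ± √176.86) / 10.0 = (24.06 ± 13.30) / 10.0 → t = 1.076 s or 3.736 s.
The descending-branch root is 3.736 s.

3.74 s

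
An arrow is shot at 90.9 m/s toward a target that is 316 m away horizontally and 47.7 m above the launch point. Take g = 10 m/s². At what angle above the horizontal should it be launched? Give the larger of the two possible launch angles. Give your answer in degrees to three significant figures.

78.4°

Trajectory: y = x tanθ − g x² (1 + tan²θ)/(2v₀²). With x = 316, y = 47.7, v₀ = 90.9, g = 10.0:
60.42 tan²θ − 316 tanθ + (108.1) = 0.
tanθ = [316 ± √(316² − 4 × 60.42 × (108.1))] / (2 × 60.42) = (316 ± 271.5) / 120.8, giving tanθ = 0.3681 or 4.862.
θ = 20.21° or 78.38°; the larger is 78.38°.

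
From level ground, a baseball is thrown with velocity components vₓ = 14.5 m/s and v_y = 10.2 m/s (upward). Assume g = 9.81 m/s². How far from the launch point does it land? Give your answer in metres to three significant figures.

30.2 m

Flight time T = 2 v_y0 / g = 2.080 s.
Range: R = vₓ T = 14.50 × 2.080 = 30.15 m.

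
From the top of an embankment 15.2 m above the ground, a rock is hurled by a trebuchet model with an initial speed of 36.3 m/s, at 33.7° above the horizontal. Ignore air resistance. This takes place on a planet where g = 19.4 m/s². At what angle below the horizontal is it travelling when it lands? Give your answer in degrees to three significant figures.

46.3°

Horizontal component vₓ = 36.30 cos 33.7° = 30.20 m/s; vertical v_y0 = 36.30 sin 33.7° = 20.14 m/s.
Vertical motion (up positive, ground at y = 0): 9.700 t² − (20.14) t − 15.2 = 0, so t = (20.14 + √(20.14² + 2·19.4·15.2)) / 19.4 = (20.14 + 31.55) / 19.4 = 2.664 s.
At impact: v_y = v_y0 − g t = −31.55 m/s; vₓ = 30.20 m/s.
Angle below horizontal: arctan(|v_y|/vₓ) = arctan(31.55/30.20) = 46.25°.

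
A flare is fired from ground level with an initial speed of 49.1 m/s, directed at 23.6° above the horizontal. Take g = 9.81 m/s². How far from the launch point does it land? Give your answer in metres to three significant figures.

180 m

vₓ = 49.10 cos 23.6° = 44.99 m/s; v_y0 = 49.10 sin 23.6° = 19.66 m/s.
Time aloft: T = 2 v_y0 / g = 2 × 19.66 / 9.81 = 4.008 s.
Horizontal distance R = vₓ T = 44.99 × 4.008 = 180.3 m.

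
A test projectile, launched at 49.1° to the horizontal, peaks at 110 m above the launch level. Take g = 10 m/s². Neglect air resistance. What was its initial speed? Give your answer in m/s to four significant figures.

62.05 m/s

At the peak v_y = 0, so v_y0 = √(2gH) = √(2 × 10.0 × 110) = 46.90 m/s.
v_y0 = v₀ sin θ ⇒ v₀ = 46.90 / sin 49.1° = 62.05 m/s.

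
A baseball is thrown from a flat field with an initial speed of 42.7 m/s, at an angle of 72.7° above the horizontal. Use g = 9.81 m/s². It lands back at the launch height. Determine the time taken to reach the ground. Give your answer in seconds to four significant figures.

Resolve: vₓ = 42.70 cos 72.7° = 12.70 m/s and v_y0 = 42.70 sin 72.7° = 40.77 m/s.
Time of flight on level ground: T = 2 v_y0 / g = 2 × 40.77 / 9.81 = 8.312 s.

8.312 s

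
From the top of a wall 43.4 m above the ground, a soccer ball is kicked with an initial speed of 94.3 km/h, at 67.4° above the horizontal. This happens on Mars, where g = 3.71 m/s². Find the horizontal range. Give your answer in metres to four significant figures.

Convert: 94.3 km/h = 94.3/3.6 = 26.19 m/s.
Resolve: vₓ = 26.19 cos 67.4° = 10.07 m/s and v_y0 = 26.19 sin 67.4° = 24.18 m/s.
Vertical motion (up positive, ground at y = 0): 1.855 t² − (24.18) t − 43.4 = 0, so t = (24.18 + √(24.18² + 2·3.71·43.4)) / 3.71 = (24.18 + 30.11) / 3.71 = 14.64 s.
Horizontal distance: R = vₓ t = 10.07 × 14.64 = 147.3 m.

147.3 m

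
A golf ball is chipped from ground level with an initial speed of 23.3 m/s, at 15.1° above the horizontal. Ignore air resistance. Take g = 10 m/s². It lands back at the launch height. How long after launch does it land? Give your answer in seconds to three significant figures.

vₓ = 23.30 cos 15.1° = 22.50 m/s; v_y0 = 23.30 sin 15.1° = 6.070 m/s.
Landing at launch height ⇒ T = 2 v_y0 / g = 2 × 6.070 / 10.0 = 1.214 s.

1.21 s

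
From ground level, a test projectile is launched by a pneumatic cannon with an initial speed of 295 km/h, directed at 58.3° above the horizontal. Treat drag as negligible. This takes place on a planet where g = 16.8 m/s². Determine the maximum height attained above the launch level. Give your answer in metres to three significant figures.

145 m

Convert: 295 km/h = 295/3.6 = 81.94 m/s.
vₓ = 81.94 cos 58.3° = 43.06 m/s; v_y0 = 81.94 sin 58.3° = 69.72 m/s.
Maximum height: H = v_y0² / (2g) = 69.72² / (2 × 16.8) = 144.7 m.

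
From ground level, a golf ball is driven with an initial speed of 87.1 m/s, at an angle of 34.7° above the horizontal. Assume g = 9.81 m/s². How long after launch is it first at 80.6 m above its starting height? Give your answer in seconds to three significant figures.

Components: vₓ = 87.10 cos 34.7° = 71.61 m/s, v_y0 = 87.10 sin 34.7° = 49.58 m/s.
Require v_y0 t − ½ g t² = 80.6, i.e. 4.905 t² − 49.58 t + 80.6 = 0.
Quadratic formula: t = (49.58 ± √877.23) / 9.81 = (49.58 ± 29.62) / 9.81 → t = 2.035 s or 8.074 s.
The first (ascending) time is 2.035 s.

2.04 s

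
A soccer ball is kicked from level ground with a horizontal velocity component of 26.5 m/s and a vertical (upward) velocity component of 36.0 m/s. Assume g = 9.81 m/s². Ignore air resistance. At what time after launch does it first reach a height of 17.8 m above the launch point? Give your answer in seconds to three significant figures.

Require v_y0 t − ½ g t² = 17.8, i.e. 4.905 t² − 36.00 t + 17.8 = 0.
Quadratic formula: t = (36.00 ± √946.76) / 9.81 = (36.00 ± 30.77) / 9.81 → t = 0.5332 s or 6.806 s.
The first (ascending) time is 0.5332 s.

0.533 s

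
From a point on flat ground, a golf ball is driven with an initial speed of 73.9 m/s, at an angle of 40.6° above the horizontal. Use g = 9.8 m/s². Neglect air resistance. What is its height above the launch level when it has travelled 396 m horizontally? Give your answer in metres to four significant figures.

vₓ = 73.90 cos 40.6° = 56.11 m/s; v_y0 = 73.90 sin 40.6° = 48.09 m/s.
Time to reach x = 396 m: t = x/vₓ = 396/56.11 = 7.058 s.
Height: y = v_y0 t − ½ g t² = 48.09 × 7.058 − 4.900 × 7.058² = 339.4 − 244.1 = 95.35 m.

95.35 m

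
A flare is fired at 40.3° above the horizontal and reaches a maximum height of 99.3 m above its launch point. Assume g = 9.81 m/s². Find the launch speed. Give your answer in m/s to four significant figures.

At the peak v_y = 0, so v_y0 = √(2gH) = √(2 × 9.81 × 99.3) = 44.14 m/s.
v_y0 = v₀ sin θ ⇒ v₀ = 44.14 / sin 40.3° = 68.24 m/s.

68.24 m/s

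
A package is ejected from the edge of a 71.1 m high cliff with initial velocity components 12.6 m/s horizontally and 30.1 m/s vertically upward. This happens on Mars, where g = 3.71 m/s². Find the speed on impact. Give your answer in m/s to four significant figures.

39.90 m/s

The projectile lands when y = 71.1 + (30.10) t − ½·3.71·t² = 0. Positive root: t = (30.10 + √(30.10² + 2·3.71·71.1)) / 3.71 = (30.10 + 37.86) / 3.71 = 18.32 s.
Vertical velocity at impact: v_y = v_y0 − g t = 30.10 − 3.71 × 18.32 = −37.86 m/s.
Speed: |v| = √(vₓ² + v_y²) = √(12.60² + 37.86²) = 39.90 m/s.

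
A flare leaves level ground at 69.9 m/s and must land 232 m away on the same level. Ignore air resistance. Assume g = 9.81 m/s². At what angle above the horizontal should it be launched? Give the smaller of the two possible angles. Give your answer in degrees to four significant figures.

13.88°

Level-ground range R = v₀² sin(2θ)/g ⇒ sin(2θ) = gR/v₀² = 9.81 × 232 / 69.9² = 0.4658.
2θ = 27.76° or 180° − 27.76° = 152.2°, so θ = 13.88° or 76.12°.
The smaller angle is 13.88°.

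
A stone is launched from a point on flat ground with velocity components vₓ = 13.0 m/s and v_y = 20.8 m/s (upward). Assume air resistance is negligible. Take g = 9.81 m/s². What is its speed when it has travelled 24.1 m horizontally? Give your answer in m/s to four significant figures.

At x = 24.1 m, t = x/vₓ = 24.1/13.00 = 1.854 s.
Vertical velocity there: v_y = v_y0 − g t = 20.80 − 9.81 × 1.854 = 2.614 m/s.
Speed: √(vₓ² + v_y²) = √(13.00² + 2.614²) = 13.26 m/s.

13.26 m/s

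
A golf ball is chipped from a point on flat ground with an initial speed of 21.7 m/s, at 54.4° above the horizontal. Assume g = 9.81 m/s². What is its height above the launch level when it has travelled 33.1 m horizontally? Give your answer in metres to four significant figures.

12.56 m

Resolve: vₓ = 21.70 cos 54.4° = 12.63 m/s and v_y0 = 21.70 sin 54.4° = 17.64 m/s.
Time to reach x = 33.1 m: t = x/vₓ = 33.1/12.63 = 2.620 s.
Height: y = v_y0 t − ½ g t² = 17.64 × 2.620 − 4.905 × 2.620² = 46.23 − 33.68 = 12.56 m.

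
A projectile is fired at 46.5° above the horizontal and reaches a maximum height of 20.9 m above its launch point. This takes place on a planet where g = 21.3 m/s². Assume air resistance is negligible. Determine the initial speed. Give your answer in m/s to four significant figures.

At the peak v_y = 0, so v_y0 = √(2gH) = √(2 × 21.3 × 20.9) = 29.84 m/s.
v_y0 = v₀ sin θ ⇒ v₀ = 29.84 / sin 46.5° = 41.14 m/s.

41.14 m/s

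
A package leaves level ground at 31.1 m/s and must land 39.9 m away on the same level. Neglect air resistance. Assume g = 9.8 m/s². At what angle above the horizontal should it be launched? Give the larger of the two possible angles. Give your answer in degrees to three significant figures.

From R = (v₀²/g) sin 2θ: sin 2θ = 9.80 × 39.9 / 967.21 = 0.4043.
2θ = 23.85° or 180° − 23.85° = 156.2°, so θ = 11.92° or 78.08°.
The larger angle is 78.08°.

78.1°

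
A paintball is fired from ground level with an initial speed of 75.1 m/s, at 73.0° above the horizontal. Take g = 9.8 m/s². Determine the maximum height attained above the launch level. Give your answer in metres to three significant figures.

vₓ = 75.10 cos 73.0° = 21.96 m/s; v_y0 = 75.10 sin 73.0° = 71.82 m/s.
At the apex v_y = 0, so H = v_y0²/(2g) = 71.82²/19.60 = 263.2 m.

263 m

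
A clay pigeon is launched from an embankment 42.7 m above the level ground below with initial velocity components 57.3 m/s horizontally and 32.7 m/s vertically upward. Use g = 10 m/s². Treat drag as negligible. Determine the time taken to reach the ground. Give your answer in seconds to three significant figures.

7.66 s

With up positive and y = 0 at the ground: y(t) = 42.7 + (32.70) t − 5.000 t². Setting y = 0 and taking the positive root: t = [32.70 + √(32.70² + 2·10.0·42.7)] / 10.0 = (32.70 + 43.86) / 10.0 = 7.656 s.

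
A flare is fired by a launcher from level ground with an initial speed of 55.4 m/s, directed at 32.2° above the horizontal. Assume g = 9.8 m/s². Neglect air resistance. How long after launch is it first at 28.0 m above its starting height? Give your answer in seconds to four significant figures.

Horizontal component vₓ = 55.40 cos 32.2° = 46.88 m/s; vertical v_y0 = 55.40 sin 32.2° = 29.52 m/s.
Set y = v_y0 t − ½ g t² = 28.0: 4.900 t² − 29.52 t + 28.0 = 0.
t = [29.52 ± √(29.52² − 2·9.80·28.0)] / 9.80 = (29.52 ± 17.96) / 9.80, so t = 1.179 s or t = 4.845 s.
The first (ascending) time is 1.179 s.

1.179 s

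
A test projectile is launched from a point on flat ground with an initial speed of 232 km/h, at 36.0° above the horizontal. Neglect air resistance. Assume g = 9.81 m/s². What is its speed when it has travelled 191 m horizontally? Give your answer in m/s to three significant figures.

52.2 m/s

Convert: 232 km/h = 232/3.6 = 64.44 m/s.
Components: vₓ = 64.44 cos 36.0° = 52.14 m/s, v_y0 = 64.44 sin 36.0° = 37.88 m/s.
At x = 191 m, t = x/vₓ = 191/52.14 = 3.663 s.
Vertical velocity there: v_y = v_y0 − g t = 37.88 − 9.81 × 3.663 = 1.941 m/s.
Speed: √(vₓ² + v_y²) = √(52.14² + 1.941²) = 52.17 m/s.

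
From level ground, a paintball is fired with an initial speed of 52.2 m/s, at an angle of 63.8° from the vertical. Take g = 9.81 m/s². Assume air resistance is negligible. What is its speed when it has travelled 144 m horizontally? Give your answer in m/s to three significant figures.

Components: vₓ = 52.20 sin 63.8° = 46.84 m/s, v_y0 = 52.20 cos 63.8° = 23.05 m/s.
At x = 144 m, t = x/vₓ = 144/46.84 = 3.074 s.
Vertical velocity there: v_y = v_y0 − g t = 23.05 − 9.81 × 3.074 = −7.114 m/s.
Speed: √(vₓ² + v_y²) = √(46.84² + 7.114²) = 47.37 m/s.

47.4 m/s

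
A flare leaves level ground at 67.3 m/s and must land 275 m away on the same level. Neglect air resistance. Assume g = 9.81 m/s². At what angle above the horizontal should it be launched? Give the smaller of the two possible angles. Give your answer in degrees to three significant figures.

From R = (v₀²/g) sin 2θ: sin 2θ = 9.81 × 275 / 4529.3 = 0.5956.
2θ = 36.56° or 180° − 36.56° = 143.4°, so θ = 18.28° or 71.72°.
The smaller angle is 18.28°.

18.3°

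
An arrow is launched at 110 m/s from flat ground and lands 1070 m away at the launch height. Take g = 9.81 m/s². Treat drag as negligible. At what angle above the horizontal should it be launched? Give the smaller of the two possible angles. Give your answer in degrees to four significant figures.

30.08°

From R = (v₀²/g) sin 2θ: sin 2θ = 9.81 × 1070 / 12100 = 0.8675.
2θ = 60.17° or 180° − 60.17° = 119.8°, so θ = 30.08° or 59.92°.
The smaller angle is 30.08°.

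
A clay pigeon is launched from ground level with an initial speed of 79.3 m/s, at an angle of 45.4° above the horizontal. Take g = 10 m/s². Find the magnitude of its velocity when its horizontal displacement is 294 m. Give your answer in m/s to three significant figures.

Components: vₓ = 79.30 cos 45.4° = 55.68 m/s, v_y0 = 79.30 sin 45.4° = 56.46 m/s.
x = vₓ t ⇒ t = 294/55.68 = 5.280 s.
Vertical velocity there: v_y = v_y0 − g t = 56.46 − 10.0 × 5.280 = 3.663 m/s.
Speed: √(vₓ² + v_y²) = √(55.68² + 3.663²) = 55.80 m/s.

55.8 m/s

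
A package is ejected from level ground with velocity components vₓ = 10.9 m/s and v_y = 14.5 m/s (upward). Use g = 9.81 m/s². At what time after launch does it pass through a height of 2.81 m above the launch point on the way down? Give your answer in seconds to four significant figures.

Require v_y0 t − ½ g t² = 2.81, i.e. 4.905 t² − 14.50 t + 2.81 = 0.
t = [14.50 ± √(14.50² − 2·9.81·2.81)] / 9.81 = (14.50 ± 12.45) / 9.81, so t = 0.2085 s or t = 2.748 s.
The descending-branch root is 2.748 s.

2.748 s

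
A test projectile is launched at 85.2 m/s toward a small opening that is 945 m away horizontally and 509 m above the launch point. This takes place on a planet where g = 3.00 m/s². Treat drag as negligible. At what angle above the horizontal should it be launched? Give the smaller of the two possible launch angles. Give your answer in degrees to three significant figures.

Trajectory: y = x tanθ − g x² (1 + tan²θ)/(2v₀²). With x = 945, y = 509, v₀ = 85.2, g = 3.00:
184.5 tan²θ − 945 tanθ + (693.5) = 0.
tanθ = [945 ± √(945² − 4 × 184.5 × (693.5))] / (2 × 184.5) = (945 ± 617.3) / 369.1, giving tanθ = 0.8878 or 4.233.
θ = 41.60° or 76.71°; the smaller is 41.60°.

41.6°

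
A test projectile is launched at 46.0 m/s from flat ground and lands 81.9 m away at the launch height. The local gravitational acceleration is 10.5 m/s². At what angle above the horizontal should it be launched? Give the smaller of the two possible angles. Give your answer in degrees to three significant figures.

From R = (v₀²/g) sin 2θ: sin 2θ = 10.5 × 81.9 / 2116.0 = 0.4064.
2θ = 23.98° or 180° − 23.98° = 156.0°, so θ = 11.99° or 78.01°.
The smaller angle is 11.99°.

12.0°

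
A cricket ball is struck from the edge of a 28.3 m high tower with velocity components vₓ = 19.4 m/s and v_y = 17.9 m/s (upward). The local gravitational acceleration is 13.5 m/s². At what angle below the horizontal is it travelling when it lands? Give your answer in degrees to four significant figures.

59.50°

The projectile lands when y = 28.3 + (17.90) t − ½·13.5·t² = 0. Positive root: t = (17.90 + √(17.90² + 2·13.5·28.3)) / 13.5 = (17.90 + 32.93) / 13.5 = 3.765 s.
At impact: v_y = v_y0 − g t = −32.93 m/s; vₓ = 19.40 m/s.
Angle below horizontal: arctan(|v_y|/vₓ) = arctan(32.93/19.40) = 59.50°.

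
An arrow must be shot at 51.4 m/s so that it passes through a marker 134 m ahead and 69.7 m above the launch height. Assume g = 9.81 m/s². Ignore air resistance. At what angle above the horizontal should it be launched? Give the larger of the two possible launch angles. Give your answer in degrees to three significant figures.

Trajectory: y = x tanθ − g x² (1 + tan²θ)/(2v₀²). With x = 134, y = 69.7, v₀ = 51.4, g = 9.81:
33.34 tan²θ − 134 tanθ + (103.0) = 0.
tanθ = [134 ± √(134² − 4 × 33.34 × (103.0))] / (2 × 33.34) = (134 ± 64.93) / 66.67, giving tanθ = 1.036 or 2.984.
θ = 46.01° or 71.47°; the larger is 71.47°.

71.5°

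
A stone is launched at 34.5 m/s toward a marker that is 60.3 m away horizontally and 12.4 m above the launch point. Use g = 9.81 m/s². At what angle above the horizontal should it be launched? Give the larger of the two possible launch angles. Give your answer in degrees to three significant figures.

74.1°

Trajectory: y = x tanθ − g x² (1 + tan²θ)/(2v₀²). With x = 60.3, y = 12.4, v₀ = 34.5, g = 9.81:
14.98 tan²θ − 60.3 tanθ + (27.38) = 0.
tanθ = [60.3 ± √(60.3² − 4 × 14.98 × (27.38))] / (2 × 14.98) = (60.3 ± 44.66) / 29.97, giving tanθ = 0.5218 or 3.502.
θ = 27.56° or 74.07°; the larger is 74.07°.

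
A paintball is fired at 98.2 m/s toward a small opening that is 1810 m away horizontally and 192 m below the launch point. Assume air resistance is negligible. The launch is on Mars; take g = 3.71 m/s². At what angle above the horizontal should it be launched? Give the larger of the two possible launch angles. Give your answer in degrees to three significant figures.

Trajectory: y = x tanθ − g x² (1 + tan²θ)/(2v₀²). With x = 1810, y = −192, v₀ = 98.2, g = 3.71:
630.2 tan²θ − 1810 tanθ + (438.2) = 0.
tanθ = [1810 ± √(1810² − 4 × 630.2 × (438.2))] / (2 × 630.2) = (1810 ± 1474) / 1260, giving tanθ = 0.2669 or 2.605.
θ = 14.94° or 69.00°; the larger is 69.00°.

69.0°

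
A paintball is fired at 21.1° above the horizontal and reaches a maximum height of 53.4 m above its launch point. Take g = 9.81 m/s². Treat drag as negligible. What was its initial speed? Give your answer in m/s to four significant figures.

89.91 m/s

At the peak v_y = 0, so v_y0 = √(2gH) = √(2 × 9.81 × 53.4) = 32.37 m/s.
v_y0 = v₀ sin θ ⇒ v₀ = 32.37 / sin 21.1° = 89.91 m/s.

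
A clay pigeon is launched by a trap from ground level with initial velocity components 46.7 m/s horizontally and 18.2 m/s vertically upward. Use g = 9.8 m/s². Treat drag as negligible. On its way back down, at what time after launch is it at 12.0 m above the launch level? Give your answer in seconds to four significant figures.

2.857 s

Set y = v_y0 t − ½ g t² = 12.0: 4.900 t² − 18.20 t + 12.0 = 0.
Quadratic formula: t = (18.20 ± √96.040) / 9.80 = (18.20 ± 9.800) / 9.80 → t = 0.8571 s or 2.857 s.
The descending-branch root is 2.857 s.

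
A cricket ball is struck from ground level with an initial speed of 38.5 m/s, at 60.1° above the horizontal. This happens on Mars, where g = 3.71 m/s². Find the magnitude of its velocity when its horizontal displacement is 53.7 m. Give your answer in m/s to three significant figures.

30.0 m/s

Resolve: vₓ = 38.50 cos 60.1° = 19.19 m/s and v_y0 = 38.50 sin 60.1° = 33.38 m/s.
At x = 53.7 m, t = x/vₓ = 53.7/19.19 = 2.798 s.
Vertical velocity there: v_y = v_y0 − g t = 33.38 − 3.71 × 2.798 = 22.99 m/s.
Speed: √(vₓ² + v_y²) = √(19.19² + 22.99²) = 29.95 m/s.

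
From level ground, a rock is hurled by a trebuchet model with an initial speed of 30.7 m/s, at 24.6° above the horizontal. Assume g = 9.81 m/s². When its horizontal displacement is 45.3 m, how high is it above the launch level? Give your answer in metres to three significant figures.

Horizontal component vₓ = 30.70 cos 24.6° = 27.91 m/s; vertical v_y0 = 30.70 sin 24.6° = 12.78 m/s.
x = vₓ t ⇒ t = 45.3/27.91 = 1.623 s.
Height: y = v_y0 t − ½ g t² = 12.78 × 1.623 − 4.905 × 1.623² = 20.74 − 12.92 = 7.822 m.

7.82 m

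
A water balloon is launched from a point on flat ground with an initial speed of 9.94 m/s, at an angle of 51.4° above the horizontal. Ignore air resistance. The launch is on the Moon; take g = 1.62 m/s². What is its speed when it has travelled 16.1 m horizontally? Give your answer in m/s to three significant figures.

7.15 m/s

Horizontal component vₓ = 9.940 cos 51.4° = 6.201 m/s; vertical v_y0 = 9.940 sin 51.4° = 7.768 m/s.
Time to reach x = 16.1 m: t = x/vₓ = 16.1/6.201 = 2.596 s.
Vertical velocity there: v_y = v_y0 − g t = 7.768 − 1.62 × 2.596 = 3.562 m/s.
Speed: √(vₓ² + v_y²) = √(6.201² + 3.562²) = 7.152 m/s.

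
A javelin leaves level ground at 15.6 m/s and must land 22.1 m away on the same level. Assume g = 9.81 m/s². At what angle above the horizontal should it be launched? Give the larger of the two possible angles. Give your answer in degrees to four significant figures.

From R = (v₀²/g) sin 2θ: sin 2θ = 9.81 × 22.1 / 243.36 = 0.8909.
2θ = 62.98° or 180° − 62.98° = 117.0°, so θ = 31.49° or 58.51°.
The larger angle is 58.51°.

58.51°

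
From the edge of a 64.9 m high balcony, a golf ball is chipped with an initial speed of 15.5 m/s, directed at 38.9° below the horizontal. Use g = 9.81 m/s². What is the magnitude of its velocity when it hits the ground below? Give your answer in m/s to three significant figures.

38.9 m/s

Components: vₓ = 15.50 cos 38.9° = 12.06 m/s, v_y0 = −9.733 m/s (downward).
The projectile lands when y = 64.9 + (−9.733) t − ½·9.81·t² = 0. Positive root: t = (−9.733 + √(9.733² + 2·9.81·64.9)) / 9.81 = (−9.733 + 36.99) / 9.81 = 2.778 s.
Vertical velocity at impact: v_y = v_y0 − g t = −9.733 − 9.81 × 2.778 = −36.99 m/s.
Speed: |v| = √(vₓ² + v_y²) = √(12.06² + 36.99²) = 38.90 m/s.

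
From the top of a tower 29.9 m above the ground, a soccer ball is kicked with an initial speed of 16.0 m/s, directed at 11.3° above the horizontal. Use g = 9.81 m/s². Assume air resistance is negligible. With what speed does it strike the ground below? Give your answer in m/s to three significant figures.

Resolve: vₓ = 16.00 cos 11.3° = 15.69 m/s and v_y0 = 16.00 sin 11.3° = 3.135 m/s.
With up positive and y = 0 at the ground: y(t) = 29.9 + (3.135) t − 4.905 t². Setting y = 0 and taking the positive root: t = [3.135 + √(3.135² + 2·9.81·29.9)] / 9.81 = (3.135 + 24.42) / 9.81 = 2.809 s.
Vertical velocity at impact: v_y = v_y0 − g t = 3.135 − 9.81 × 2.809 = −24.42 m/s.
Speed: |v| = √(vₓ² + v_y²) = √(15.69² + 24.42²) = 29.03 m/s.

29.0 m/s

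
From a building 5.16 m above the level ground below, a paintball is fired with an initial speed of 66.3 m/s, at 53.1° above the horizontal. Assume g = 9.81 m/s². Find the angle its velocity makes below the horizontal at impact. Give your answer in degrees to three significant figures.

Horizontal component vₓ = 66.30 cos 53.1° = 39.81 m/s; vertical v_y0 = 66.30 sin 53.1° = 53.02 m/s.
With up positive and y = 0 at the ground: y(t) = 5.16 + (53.02) t − 4.905 t². Setting y = 0 and taking the positive root: t = [53.02 + √(53.02² + 2·9.81·5.16)] / 9.81 = (53.02 + 53.97) / 9.81 = 10.91 s.
At impact: v_y = v_y0 − g t = −53.97 m/s; vₓ = 39.81 m/s.
Angle below horizontal: arctan(|v_y|/vₓ) = arctan(53.97/39.81) = 53.59°.

53.6°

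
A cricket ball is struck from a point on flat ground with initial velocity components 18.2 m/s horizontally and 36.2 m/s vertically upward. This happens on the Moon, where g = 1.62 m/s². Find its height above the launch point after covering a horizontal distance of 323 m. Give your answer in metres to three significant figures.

387 m

At x = 323 m, t = x/vₓ = 323/18.20 = 17.75 s.
Height: y = v_y0 t − ½ g t² = 36.20 × 17.75 − 0.8100 × 17.75² = 642.5 − 255.1 = 387.3 m.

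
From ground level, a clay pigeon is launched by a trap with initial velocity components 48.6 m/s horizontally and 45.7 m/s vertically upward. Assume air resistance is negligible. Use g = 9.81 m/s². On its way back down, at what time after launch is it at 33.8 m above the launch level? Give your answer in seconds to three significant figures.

Require v_y0 t − ½ g t² = 33.8, i.e. 4.905 t² − 45.70 t + 33.8 = 0.
t = [45.70 ± √(45.70² − 2·9.81·33.8)] / 9.81 = (45.70 ± 37.75) / 9.81, so t = 0.8100 s or t = 8.507 s.
The descending-branch root is 8.507 s.

8.51 s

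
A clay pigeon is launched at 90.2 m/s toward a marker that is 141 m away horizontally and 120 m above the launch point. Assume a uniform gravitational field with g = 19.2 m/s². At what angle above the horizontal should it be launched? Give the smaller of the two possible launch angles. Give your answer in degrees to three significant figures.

Trajectory: y = x tanθ − g x² (1 + tan²θ)/(2v₀²). With x = 141, y = 120, v₀ = 90.2, g = 19.2:
23.46 tan²θ − 141 tanθ + (143.5) = 0.
tanθ = [141 ± √(141² − 4 × 23.46 × (143.5))] / (2 × 23.46) = (141 ± 80.12) / 46.92, giving tanθ = 1.298 or 4.713.
θ = 52.38° or 78.02°; the smaller is 52.38°.

52.4°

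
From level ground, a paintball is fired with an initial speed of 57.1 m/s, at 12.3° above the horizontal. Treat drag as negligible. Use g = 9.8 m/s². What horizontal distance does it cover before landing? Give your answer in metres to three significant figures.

Horizontal component vₓ = 57.10 cos 12.3° = 55.79 m/s; vertical v_y0 = 57.10 sin 12.3° = 12.16 m/s.
Time aloft: T = 2 v_y0 / g = 2 × 12.16 / 9.80 = 2.482 s.
Horizontal distance R = vₓ T = 55.79 × 2.482 = 138.5 m.

138 m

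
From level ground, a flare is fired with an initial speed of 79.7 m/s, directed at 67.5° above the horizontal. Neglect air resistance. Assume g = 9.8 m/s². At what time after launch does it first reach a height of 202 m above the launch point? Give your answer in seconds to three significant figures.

vₓ = 79.70 cos 67.5° = 30.50 m/s; v_y0 = 79.70 sin 67.5° = 73.63 m/s.
Require v_y0 t − ½ g t² = 202, i.e. 4.900 t² − 73.63 t + 202 = 0.
t = [73.63 ± √(73.63² − 2·9.80·202)] / 9.80 = (73.63 ± 38.24) / 9.80, so t = 3.611 s or t = 11.42 s.
The first (ascending) time is 3.611 s.

3.61 s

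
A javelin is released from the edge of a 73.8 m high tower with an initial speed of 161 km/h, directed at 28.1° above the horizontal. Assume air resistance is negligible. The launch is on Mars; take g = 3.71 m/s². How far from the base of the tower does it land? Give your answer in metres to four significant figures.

Convert: 161 km/h = 161/3.6 = 44.72 m/s.
Horizontal component vₓ = 44.72 cos 28.1° = 39.45 m/s; vertical v_y0 = 44.72 sin 28.1° = 21.06 m/s.
Vertical motion (up positive, ground at y = 0): 1.855 t² − (21.06) t − 73.8 = 0, so t = (21.06 + √(21.06² + 2·3.71·73.8)) / 3.71 = (21.06 + 31.49) / 3.71 = 14.16 s.
Horizontal distance: R = vₓ t = 39.45 × 14.16 = 558.8 m.

558.8 m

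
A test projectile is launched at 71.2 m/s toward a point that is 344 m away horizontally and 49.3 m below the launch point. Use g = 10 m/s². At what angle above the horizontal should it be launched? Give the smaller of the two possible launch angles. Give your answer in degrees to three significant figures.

11.9°

Trajectory: y = x tanθ − g x² (1 + tan²θ)/(2v₀²). With x = 344, y = −49.3, v₀ = 71.2, g = 10.0:
116.7 tan²θ − 344 tanθ + (67.42) = 0.
tanθ = [344 ± √(344² − 4 × 116.7 × (67.42))] / (2 × 116.7) = (344 ± 294.7) / 233.4, giving tanθ = 0.2111 or 2.736.
θ = 11.92° or 69.92°; the smaller is 11.92°.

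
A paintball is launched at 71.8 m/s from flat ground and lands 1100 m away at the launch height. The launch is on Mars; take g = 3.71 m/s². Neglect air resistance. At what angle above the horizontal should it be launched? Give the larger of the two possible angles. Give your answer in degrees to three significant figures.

R = v₀² sin 2θ / g gives sin 2θ = gR/v₀² = 3.71·1100/71.8² = 0.7916.
2θ = 52.34° or 180° − 52.34° = 127.7°, so θ = 26.17° or 63.83°.
The larger angle is 63.83°.

63.8°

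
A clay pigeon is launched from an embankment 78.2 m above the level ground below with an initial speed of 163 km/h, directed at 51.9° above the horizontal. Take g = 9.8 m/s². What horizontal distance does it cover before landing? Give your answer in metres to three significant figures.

Convert: 163 km/h = 163/3.6 = 45.28 m/s.
Resolve: vₓ = 45.28 cos 51.9° = 27.94 m/s and v_y0 = 45.28 sin 51.9° = 35.63 m/s.
The projectile lands when y = 78.2 + (35.63) t − ½·9.80·t² = 0. Positive root: t = (35.63 + √(35.63² + 2·9.80·78.2)) / 9.80 = (35.63 + 52.94) / 9.80 = 9.037 s.
Horizontal distance: R = vₓ t = 27.94 × 9.037 = 252.5 m.

252 m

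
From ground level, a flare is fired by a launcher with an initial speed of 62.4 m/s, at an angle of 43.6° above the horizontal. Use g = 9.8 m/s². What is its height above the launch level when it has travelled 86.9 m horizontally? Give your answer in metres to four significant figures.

64.63 m

vₓ = 62.40 cos 43.6° = 45.19 m/s; v_y0 = 62.40 sin 43.6° = 43.03 m/s.
x = vₓ t ⇒ t = 86.9/45.19 = 1.923 s.
Height: y = v_y0 t − ½ g t² = 43.03 × 1.923 − 4.900 × 1.923² = 82.75 − 18.12 = 64.63 m.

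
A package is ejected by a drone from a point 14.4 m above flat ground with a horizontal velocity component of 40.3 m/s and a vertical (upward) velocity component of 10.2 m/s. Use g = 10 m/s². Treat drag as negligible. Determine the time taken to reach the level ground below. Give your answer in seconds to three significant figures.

With up positive and y = 0 at the ground: y(t) = 14.4 + (10.20) t − 5.000 t². Setting y = 0 and taking the positive root: t = [10.20 + √(10.20² + 2·10.0·14.4)] / 10.0 = (10.20 + 19.80) / 10.0 = 3.000 s.

3.00 s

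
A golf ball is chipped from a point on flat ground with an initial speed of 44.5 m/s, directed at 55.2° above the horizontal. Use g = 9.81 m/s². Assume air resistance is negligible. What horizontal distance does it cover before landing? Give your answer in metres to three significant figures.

189 m

vₓ = 44.50 cos 55.2° = 25.40 m/s; v_y0 = 44.50 sin 55.2° = 36.54 m/s.
Time aloft: T = 2 v_y0 / g = 2 × 36.54 / 9.81 = 7.450 s.
Range: R = vₓ T = 25.40 × 7.450 = 189.2 m.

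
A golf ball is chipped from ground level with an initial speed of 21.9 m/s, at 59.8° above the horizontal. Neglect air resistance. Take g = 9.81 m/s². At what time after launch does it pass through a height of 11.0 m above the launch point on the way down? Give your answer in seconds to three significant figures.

Resolve: vₓ = 21.90 cos 59.8° = 11.02 m/s and v_y0 = 21.90 sin 59.8° = 18.93 m/s.
Set y = v_y0 t − ½ g t² = 11.0: 4.905 t² − 18.93 t + 11.0 = 0.
Quadratic formula: t = (18.93 ± √142.43) / 9.81 = (18.93 ± 11.93) / 9.81 → t = 0.7128 s or 3.146 s.
The descending-branch root is 3.146 s.

3.15 s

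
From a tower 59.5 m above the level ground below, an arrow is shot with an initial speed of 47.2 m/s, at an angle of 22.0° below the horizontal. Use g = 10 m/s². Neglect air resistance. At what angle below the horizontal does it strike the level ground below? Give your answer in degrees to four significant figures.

41.53°

Horizontal component vₓ = 47.20 cos 22.0° = 43.76 m/s; vertical v_y0 = −17.68 m/s (downward).
Vertical motion (up positive, ground at y = 0): 5.000 t² − (−17.68) t − 59.5 = 0, so t = (−17.68 + √(17.68² + 2·10.0·59.5)) / 10.0 = (−17.68 + 38.76) / 10.0 = 2.108 s.
At impact: v_y = v_y0 − g t = −38.76 m/s; vₓ = 43.76 m/s.
Angle below horizontal: arctan(|v_y|/vₓ) = arctan(38.76/43.76) = 41.53°.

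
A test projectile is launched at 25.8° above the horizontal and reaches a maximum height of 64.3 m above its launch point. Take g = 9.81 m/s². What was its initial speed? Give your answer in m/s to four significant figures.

At the peak v_y = 0, so v_y0 = √(2gH) = √(2 × 9.81 × 64.3) = 35.52 m/s.
v_y0 = v₀ sin θ ⇒ v₀ = 35.52 / sin 25.8° = 81.61 m/s.

81.61 m/s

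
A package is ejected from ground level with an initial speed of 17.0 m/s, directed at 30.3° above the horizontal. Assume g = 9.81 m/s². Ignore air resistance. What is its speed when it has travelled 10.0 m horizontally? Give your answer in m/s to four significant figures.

14.80 m/s

Components: vₓ = 17.00 cos 30.3° = 14.68 m/s, v_y0 = 17.00 sin 30.3° = 8.577 m/s.
At x = 10.0 m, t = x/vₓ = 10.0/14.68 = 0.6813 s.
Vertical velocity there: v_y = v_y0 − g t = 8.577 − 9.81 × 0.6813 = 1.893 m/s.
Speed: √(vₓ² + v_y²) = √(14.68² + 1.893²) = 14.80 m/s.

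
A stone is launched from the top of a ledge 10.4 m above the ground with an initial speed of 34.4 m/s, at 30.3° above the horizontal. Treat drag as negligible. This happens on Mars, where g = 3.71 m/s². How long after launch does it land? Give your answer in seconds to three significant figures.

vₓ = 34.40 cos 30.3° = 29.70 m/s; v_y0 = 34.40 sin 30.3° = 17.36 m/s.
With up positive and y = 0 at the ground: y(t) = 10.4 + (17.36) t − 1.855 t². Setting y = 0 and taking the positive root: t = [17.36 + √(17.36² + 2·3.71·10.4)] / 3.71 = (17.36 + 19.45) / 3.71 = 9.921 s.

9.92 s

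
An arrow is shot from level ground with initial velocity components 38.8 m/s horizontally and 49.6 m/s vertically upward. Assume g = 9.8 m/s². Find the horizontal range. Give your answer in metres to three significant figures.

393 m

Flight time T = 2 v_y0 / g = 10.12 s.
Horizontal distance R = vₓ T = 38.80 × 10.12 = 392.8 m.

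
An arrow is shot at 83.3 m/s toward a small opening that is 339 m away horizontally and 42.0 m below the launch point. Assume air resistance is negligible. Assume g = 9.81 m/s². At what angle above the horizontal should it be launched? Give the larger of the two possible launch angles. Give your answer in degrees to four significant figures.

76.14°

Trajectory: y = x tanθ − g x² (1 + tan²θ)/(2v₀²). With x = 339, y = −42.0, v₀ = 83.3, g = 9.81:
81.24 tan²θ − 339 tanθ + (39.24) = 0.
tanθ = [339 ± √(339² − 4 × 81.24 × (39.24))] / (2 × 81.24) = (339 ± 319.6) / 162.5, giving tanθ = 0.1191 or 4.054.
θ = 6.794° or 76.14°; the larger is 76.14°.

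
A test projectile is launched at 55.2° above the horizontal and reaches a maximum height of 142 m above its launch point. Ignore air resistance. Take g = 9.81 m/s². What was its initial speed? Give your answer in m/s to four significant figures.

64.28 m/s

At the peak v_y = 0, so v_y0 = √(2gH) = √(2 × 9.81 × 142) = 52.78 m/s.
v_y0 = v₀ sin θ ⇒ v₀ = 52.78 / sin 55.2° = 64.28 m/s.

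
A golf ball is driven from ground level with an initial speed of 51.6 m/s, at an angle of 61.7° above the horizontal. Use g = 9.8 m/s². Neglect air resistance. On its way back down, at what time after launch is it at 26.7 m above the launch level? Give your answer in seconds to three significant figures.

Components: vₓ = 51.60 cos 61.7° = 24.46 m/s, v_y0 = 51.60 sin 61.7° = 45.43 m/s.
Height y(t) = 45.43 t − 4.900 t² = 26.7 gives 4.900 t² − 45.43 t + 26.7 = 0.
Quadratic formula: t = (45.43 ± √1540.8) / 9.80 = (45.43 ± 39.25) / 9.80 → t = 0.6306 s or 8.641 s.
The descending-branch root is 8.641 s.

8.64 s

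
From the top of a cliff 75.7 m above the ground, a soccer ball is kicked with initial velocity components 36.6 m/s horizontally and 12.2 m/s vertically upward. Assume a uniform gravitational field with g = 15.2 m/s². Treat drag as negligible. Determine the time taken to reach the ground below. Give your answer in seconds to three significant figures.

Vertical motion (up positive, ground at y = 0): 7.600 t² − (12.20) t − 75.7 = 0, so t = (12.20 + √(12.20² + 2·15.2·75.7)) / 15.2 = (12.20 + 49.50) / 15.2 = 4.059 s.

4.06 s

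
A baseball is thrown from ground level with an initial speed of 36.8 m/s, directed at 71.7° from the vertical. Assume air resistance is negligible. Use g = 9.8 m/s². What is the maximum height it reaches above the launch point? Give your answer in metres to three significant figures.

Resolve: vₓ = 36.80 sin 71.7° = 34.94 m/s and v_y0 = 36.80 cos 71.7° = 11.55 m/s.
At the apex v_y = 0, so H = v_y0²/(2g) = 11.55²/19.60 = 6.812 m.

6.81 m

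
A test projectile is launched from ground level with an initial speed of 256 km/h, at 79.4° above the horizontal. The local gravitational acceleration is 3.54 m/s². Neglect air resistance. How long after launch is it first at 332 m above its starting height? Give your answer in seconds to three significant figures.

Convert: 256 km/h = 256/3.6 = 71.11 m/s.
Components: vₓ = 71.11 cos 79.4° = 13.08 m/s, v_y0 = 71.11 sin 79.4° = 69.90 m/s.
Height y(t) = 69.90 t − 1.770 t² = 332 gives 1.770 t² − 69.90 t + 332 = 0.
t = [69.90 ± √(69.90² − 2·3.54·332)] / 3.54 = (69.90 ± 50.35) / 3.54, so t = 5.522 s or t = 33.97 s.
The first (ascending) time is 5.522 s.

5.52 s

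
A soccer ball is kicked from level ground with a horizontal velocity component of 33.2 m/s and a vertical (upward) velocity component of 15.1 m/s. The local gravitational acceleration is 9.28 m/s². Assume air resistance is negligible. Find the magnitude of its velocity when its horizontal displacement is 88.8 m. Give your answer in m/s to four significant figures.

34.59 m/s

At x = 88.8 m, t = x/vₓ = 88.8/33.20 = 2.675 s.
Vertical velocity there: v_y = v_y0 − g t = 15.10 − 9.28 × 2.675 = −9.721 m/s.
Speed: √(vₓ² + v_y²) = √(33.20² + 9.721²) = 34.59 m/s.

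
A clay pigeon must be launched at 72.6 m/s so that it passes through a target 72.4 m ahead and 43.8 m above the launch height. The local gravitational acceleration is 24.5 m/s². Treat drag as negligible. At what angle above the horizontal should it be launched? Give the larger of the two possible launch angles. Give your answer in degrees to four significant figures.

Trajectory: y = x tanθ − g x² (1 + tan²θ)/(2v₀²). With x = 72.4, y = 43.8, v₀ = 72.6, g = 24.5:
12.18 tan²θ − 72.4 tanθ + (55.98) = 0.
tanθ = [72.4 ± √(72.4² − 4 × 12.18 × (55.98))] / (2 × 12.18) = (72.4 ± 50.14) / 24.37, giving tanθ = 0.9137 or 5.029.
θ = 42.42° or 78.75°; the larger is 78.75°.

78.75°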